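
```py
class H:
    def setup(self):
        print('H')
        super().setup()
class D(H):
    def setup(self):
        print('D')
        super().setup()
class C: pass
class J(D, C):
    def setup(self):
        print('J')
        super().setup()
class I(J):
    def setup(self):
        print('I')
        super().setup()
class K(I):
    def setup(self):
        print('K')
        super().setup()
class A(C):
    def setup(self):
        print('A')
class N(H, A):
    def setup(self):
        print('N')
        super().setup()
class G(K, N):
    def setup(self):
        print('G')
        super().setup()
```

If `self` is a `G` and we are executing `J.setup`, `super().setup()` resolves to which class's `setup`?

L[G] = G + merge(L[K], L[N], [K N])
  take K:  [K I J D H C object] + [N H A C object] + [K N]
  take I:  [I J D H C object] + [N H A C object] + [N]
  take J:  [J D H C object] + [N H A C object] + [N]
  take D:  [D H C object] + [N H A C object] + [N]
  take N:  [H C object] + [N H A C object] + [N]
  take H:  [H C object] + [H A C object]
  take A:  [C object] + [A C object]
  take C:  [C object] + [C object]
  take object:  [object] + [object]
MRO: G K I J D N H A C object
super() in J.setup on a G instance goes to the class after J in G's MRO: D.

D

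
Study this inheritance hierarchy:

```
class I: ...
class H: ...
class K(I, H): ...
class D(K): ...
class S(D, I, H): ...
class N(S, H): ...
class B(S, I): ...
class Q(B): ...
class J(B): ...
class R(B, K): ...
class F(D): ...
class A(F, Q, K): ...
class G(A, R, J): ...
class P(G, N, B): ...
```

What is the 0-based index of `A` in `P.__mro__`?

2

L[P] = P + merge(L[G], L[N], L[B], [G N B])
  take G:  [G A F Q R J B S D K I H object] + [N S D K I H object] + [B S D K I H object] + [G N B]
  take A:  [A F Q R J B S D K I H object] + [N S D K I H object] + [B S D K I H object] + [N B]
  take F:  [F Q R J B S D K I H object] + [N S D K I H object] + [B S D K I H object] + [N B]
  take Q:  [Q R J B S D K I H object] + [N S D K I H object] + [B S D K I H object] + [N B]
  take R:  [R J B S D K I H object] + [N S D K I H object] + [B S D K I H object] + [N B]
  take J:  [J B S D K I H object] + [N S D K I H object] + [B S D K I H object] + [N B]
  take N:  [B S D K I H object] + [N S D K I H object] + [B S D K I H object] + [N B]
  take B:  [B S D K I H object] + [S D K I H object] + [B S D K I H object] + [B]
  take S:  [S D K I H object] + [S D K I H object] + [S D K I H object]
  take D:  [D K I H object] + [D K I H object] + [D K I H object]
  take K:  [K I H object] + [K I H object] + [K I H object]
  take I:  [I H object] + [I H object] + [I H object]
  take H:  [H object] + [H object] + [H object]
  take object:  [object] + [object] + [object]
MRO: P G A F Q R J N B S D K I H object
A sits at index 2.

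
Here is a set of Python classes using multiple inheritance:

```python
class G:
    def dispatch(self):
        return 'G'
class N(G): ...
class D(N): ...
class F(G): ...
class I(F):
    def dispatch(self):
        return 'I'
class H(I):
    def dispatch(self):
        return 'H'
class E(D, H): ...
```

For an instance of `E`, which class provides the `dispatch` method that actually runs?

L[E] = E + merge(L[D], L[H], [D H])
  take D:  [D N G object] + [H I F G object] + [D H]
  take N:  [N G object] + [H I F G object] + [H]
  take H:  [G object] + [H I F G object] + [H]
  take I:  [G object] + [I F G object]
  take F:  [G object] + [F G object]
  take G:  [G object] + [G object]
  take object:  [object] + [object]
MRO: E D N H I F G object
dispatch is defined in: G, H, I. First along the MRO is H.

H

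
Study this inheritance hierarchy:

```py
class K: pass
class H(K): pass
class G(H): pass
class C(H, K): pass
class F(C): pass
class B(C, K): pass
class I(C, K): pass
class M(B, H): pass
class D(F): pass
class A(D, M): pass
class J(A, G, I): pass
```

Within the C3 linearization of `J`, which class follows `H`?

K

L[J] = J + merge(L[A], L[G], L[I], [A G I])
  take A:  [A D F M B C H K object] + [G H K object] + [I C H K object] + [A G I]
  take D:  [D F M B C H K object] + [G H K object] + [I C H K object] + [G I]
  take F:  [F M B C H K object] + [G H K object] + [I C H K object] + [G I]
  take M:  [M B C H K object] + [G H K object] + [I C H K object] + [G I]
  take B:  [B C H K object] + [G H K object] + [I C H K object] + [G I]
  take G:  [C H K object] + [G H K object] + [I C H K object] + [G I]
  take I:  [C H K object] + [H K object] + [I C H K object] + [I]
  take C:  [C H K object] + [H K object] + [C H K object]
  take H:  [H K object] + [H K object] + [H K object]
  take K:  [K object] + [K object] + [K object]
  take object:  [object] + [object] + [object]
MRO: J A D F M B G I C H K object
H is at position 9; next is K.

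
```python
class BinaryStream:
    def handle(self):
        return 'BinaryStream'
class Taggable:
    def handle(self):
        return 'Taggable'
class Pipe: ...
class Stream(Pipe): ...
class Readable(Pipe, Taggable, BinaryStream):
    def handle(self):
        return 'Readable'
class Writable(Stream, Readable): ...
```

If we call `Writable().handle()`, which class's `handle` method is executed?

Readable

L[Writable] = Writable + merge(L[Stream], L[Readable], [Stream Readable])
  take Stream:  [Stream Pipe object] + [Readable Pipe Taggable BinaryStream object] + [Stream Readable]
  take Readable:  [Pipe object] + [Readable Pipe Taggable BinaryStream object] + [Readable]
  take Pipe:  [Pipe object] + [Pipe Taggable BinaryStream object]
  take Taggable:  [object] + [Taggable BinaryStream object]
  take BinaryStream:  [object] + [BinaryStream object]
  take object:  [object] + [object]
MRO: Writable Stream Readable Pipe Taggable BinaryStream object
handle is defined in: BinaryStream, Readable, Taggable. First along the MRO is Readable.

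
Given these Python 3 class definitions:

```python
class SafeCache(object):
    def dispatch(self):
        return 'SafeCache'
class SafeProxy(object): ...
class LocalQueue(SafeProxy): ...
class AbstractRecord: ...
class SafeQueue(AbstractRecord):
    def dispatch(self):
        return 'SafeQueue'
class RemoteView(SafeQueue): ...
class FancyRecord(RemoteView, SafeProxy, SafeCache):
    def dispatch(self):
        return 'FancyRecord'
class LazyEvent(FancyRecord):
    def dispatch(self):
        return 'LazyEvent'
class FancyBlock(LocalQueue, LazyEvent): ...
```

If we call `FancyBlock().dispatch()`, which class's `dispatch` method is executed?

LazyEvent

L[FancyBlock] = FancyBlock + merge(L[LocalQueue], L[LazyEvent], [LocalQueue LazyEvent])
  take LocalQueue:  [LocalQueue SafeProxy object] + [LazyEvent FancyRecord RemoteView SafeQueue AbstractRecord SafeProxy SafeCache object] + [LocalQueue LazyEvent]
  take LazyEvent:  [SafeProxy object] + [LazyEvent FancyRecord RemoteView SafeQueue AbstractRecord SafeProxy SafeCache object] + [LazyEvent]
  take FancyRecord:  [SafeProxy object] + [FancyRecord RemoteView SafeQueue AbstractRecord SafeProxy SafeCache object]
  take RemoteView:  [SafeProxy object] + [RemoteView SafeQueue AbstractRecord SafeProxy SafeCache object]
  take SafeQueue:  [SafeProxy object] + [SafeQueue AbstractRecord SafeProxy SafeCache object]
  take AbstractRecord:  [SafeProxy object] + [AbstractRecord SafeProxy SafeCache object]
  take SafeProxy:  [SafeProxy object] + [SafeProxy SafeCache object]
  take SafeCache:  [object] + [SafeCache object]
  take object:  [object] + [object]
MRO: FancyBlock LocalQueue LazyEvent FancyRecord RemoteView SafeQueue AbstractRecord SafeProxy SafeCache object
dispatch is defined in: FancyRecord, LazyEvent, SafeCache, SafeQueue. First along the MRO is LazyEvent.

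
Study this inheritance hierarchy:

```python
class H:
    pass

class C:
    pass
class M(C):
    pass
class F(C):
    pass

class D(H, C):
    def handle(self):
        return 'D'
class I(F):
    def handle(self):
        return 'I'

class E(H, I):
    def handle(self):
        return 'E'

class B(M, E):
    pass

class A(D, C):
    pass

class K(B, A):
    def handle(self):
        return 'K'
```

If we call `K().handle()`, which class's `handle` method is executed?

K

L[K] = K + merge(L[B], L[A], [B A])
  take B:  [B M E H I F C object] + [A D H C object] + [B A]
  take M:  [M E H I F C object] + [A D H C object] + [A]
  take E:  [E H I F C object] + [A D H C object] + [A]
  take A:  [H I F C object] + [A D H C object] + [A]
  take D:  [H I F C object] + [D H C object]
  take H:  [H I F C object] + [H C object]
  take I:  [I F C object] + [C object]
  take F:  [F C object] + [C object]
  take C:  [C object] + [C object]
  take object:  [object] + [object]
MRO: K B M E A D H I F C object
handle is defined in: D, E, I, K. First along the MRO is K.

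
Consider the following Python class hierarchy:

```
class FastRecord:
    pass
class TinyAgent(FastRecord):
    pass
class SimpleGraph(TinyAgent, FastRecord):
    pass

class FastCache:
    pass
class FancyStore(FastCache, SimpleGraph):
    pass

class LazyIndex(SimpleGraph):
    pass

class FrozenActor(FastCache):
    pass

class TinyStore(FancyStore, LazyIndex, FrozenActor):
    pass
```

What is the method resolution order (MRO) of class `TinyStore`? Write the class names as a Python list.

[TinyStore, FancyStore, LazyIndex, FrozenActor, FastCache, SimpleGraph, TinyAgent, FastRecord, object]

L[TinyStore] = TinyStore + merge(L[FancyStore], L[LazyIndex], L[FrozenActor], [FancyStore LazyIndex FrozenActor])
  take FancyStore:  [FancyStore FastCache SimpleGraph TinyAgent FastRecord object] + [LazyIndex SimpleGraph TinyAgent FastRecord object] + [FrozenActor FastCache object] + [FancyStore LazyIndex FrozenActor]
  take LazyIndex:  [FastCache SimpleGraph TinyAgent FastRecord object] + [LazyIndex SimpleGraph TinyAgent FastRecord object] + [FrozenActor FastCache object] + [LazyIndex FrozenActor]
  take FrozenActor:  [FastCache SimpleGraph TinyAgent FastRecord object] + [SimpleGraph TinyAgent FastRecord object] + [FrozenActor FastCache object] + [FrozenActor]
  take FastCache:  [FastCache SimpleGraph TinyAgent FastRecord object] + [SimpleGraph TinyAgent FastRecord object] + [FastCache object]
  take SimpleGraph:  [SimpleGraph TinyAgent FastRecord object] + [SimpleGraph TinyAgent FastRecord object] + [object]
  take TinyAgent:  [TinyAgent FastRecord object] + [TinyAgent FastRecord object] + [object]
  take FastRecord:  [FastRecord object] + [FastRecord object] + [object]
  take object:  [object] + [object] + [object]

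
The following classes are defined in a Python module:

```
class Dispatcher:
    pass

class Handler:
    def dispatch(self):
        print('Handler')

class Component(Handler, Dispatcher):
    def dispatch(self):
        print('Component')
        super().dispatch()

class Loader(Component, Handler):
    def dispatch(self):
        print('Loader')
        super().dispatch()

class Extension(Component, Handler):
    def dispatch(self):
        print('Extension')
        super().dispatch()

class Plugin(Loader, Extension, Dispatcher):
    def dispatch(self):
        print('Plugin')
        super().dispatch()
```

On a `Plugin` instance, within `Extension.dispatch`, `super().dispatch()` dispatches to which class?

L[Plugin] = Plugin + merge(L[Loader], L[Extension], L[Dispatcher], [Loader Extension Dispatcher])
  take Loader:  [Loader Component Handler Dispatcher object] + [Extension Component Handler Dispatcher object] + [Dispatcher object] + [Loader Extension Dispatcher]
  take Extension:  [Component Handler Dispatcher object] + [Extension Component Handler Dispatcher object] + [Dispatcher object] + [Extension Dispatcher]
  take Component:  [Component Handler Dispatcher object] + [Component Handler Dispatcher object] + [Dispatcher object] + [Dispatcher]
  take Handler:  [Handler Dispatcher object] + [Handler Dispatcher object] + [Dispatcher object] + [Dispatcher]
  take Dispatcher:  [Dispatcher object] + [Dispatcher object] + [Dispatcher object] + [Dispatcher]
  take object:  [object] + [object] + [object]
MRO: Plugin Loader Extension Component Handler Dispatcher object
super() in Extension.dispatch on a Plugin instance goes to the class after Extension in Plugin's MRO: Component.

Component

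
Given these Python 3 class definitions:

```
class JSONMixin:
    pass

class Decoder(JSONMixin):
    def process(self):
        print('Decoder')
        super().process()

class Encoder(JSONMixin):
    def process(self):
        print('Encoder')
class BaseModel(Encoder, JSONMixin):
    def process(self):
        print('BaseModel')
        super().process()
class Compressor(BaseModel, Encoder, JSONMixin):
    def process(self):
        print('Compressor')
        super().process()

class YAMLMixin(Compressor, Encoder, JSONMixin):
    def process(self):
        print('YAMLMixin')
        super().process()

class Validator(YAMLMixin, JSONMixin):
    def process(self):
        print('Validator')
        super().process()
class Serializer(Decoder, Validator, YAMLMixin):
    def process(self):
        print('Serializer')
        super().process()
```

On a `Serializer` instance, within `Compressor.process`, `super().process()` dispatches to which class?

L[Serializer] = Serializer + merge(L[Decoder], L[Validator], L[YAMLMixin], [Decoder Validator YAMLMixin])
  take Decoder:  [Decoder JSONMixin object] + [Validator YAMLMixin Compressor BaseModel Encoder JSONMixin object] + [YAMLMixin Compressor BaseModel Encoder JSONMixin object] + [Decoder Validator YAMLMixin]
  take Validator:  [JSONMixin object] + [Validator YAMLMixin Compressor BaseModel Encoder JSONMixin object] + [YAMLMixin Compressor BaseModel Encoder JSONMixin object] + [Validator YAMLMixin]
  take YAMLMixin:  [JSONMixin object] + [YAMLMixin Compressor BaseModel Encoder JSONMixin object] + [YAMLMixin Compressor BaseModel Encoder JSONMixin object] + [YAMLMixin]
  take Compressor:  [JSONMixin object] + [Compressor BaseModel Encoder JSONMixin object] + [Compressor BaseModel Encoder JSONMixin object]
  take BaseModel:  [JSONMixin object] + [BaseModel Encoder JSONMixin object] + [BaseModel Encoder JSONMixin object]
  take Encoder:  [JSONMixin object] + [Encoder JSONMixin object] + [Encoder JSONMixin object]
  take JSONMixin:  [JSONMixin object] + [JSONMixin object] + [JSONMixin object]
  take object:  [object] + [object] + [object]
MRO: Serializer Decoder Validator YAMLMixin Compressor BaseModel Encoder JSONMixin object
super() in Compressor.process on a Serializer instance goes to the class after Compressor in Serializer's MRO: BaseModel.

BaseModel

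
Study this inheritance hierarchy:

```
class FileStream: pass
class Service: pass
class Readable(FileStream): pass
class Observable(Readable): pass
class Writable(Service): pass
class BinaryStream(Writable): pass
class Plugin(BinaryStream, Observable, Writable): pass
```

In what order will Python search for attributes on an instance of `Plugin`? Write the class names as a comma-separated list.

Plugin, BinaryStream, Observable, Writable, Service, Readable, FileStream, object

L[Plugin] = Plugin + merge(L[BinaryStream], L[Observable], L[Writable], [BinaryStream Observable Writable])
  take BinaryStream:  [BinaryStream Writable Service object] + [Observable Readable FileStream object] + [Writable Service object] + [BinaryStream Observable Writable]
  take Observable:  [Writable Service object] + [Observable Readable FileStream object] + [Writable Service object] + [Observable Writable]
  take Writable:  [Writable Service object] + [Readable FileStream object] + [Writable Service object] + [Writable]
  take Service:  [Service object] + [Readable FileStream object] + [Service object]
  take Readable:  [object] + [Readable FileStream object] + [object]
  take FileStream:  [object] + [FileStream object] + [object]
  take object:  [object] + [object] + [object]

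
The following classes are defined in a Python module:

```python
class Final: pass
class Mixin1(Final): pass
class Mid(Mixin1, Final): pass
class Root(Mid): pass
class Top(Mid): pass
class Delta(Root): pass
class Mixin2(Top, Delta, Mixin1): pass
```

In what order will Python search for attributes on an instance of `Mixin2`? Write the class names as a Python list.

L[Mixin2] = Mixin2 + merge(L[Top], L[Delta], L[Mixin1], [Top Delta Mixin1])
  take Top:  [Top Mid Mixin1 Final object] + [Delta Root Mid Mixin1 Final object] + [Mixin1 Final object] + [Top Delta Mixin1]
  take Delta:  [Mid Mixin1 Final object] + [Delta Root Mid Mixin1 Final object] + [Mixin1 Final object] + [Delta Mixin1]
  take Root:  [Mid Mixin1 Final object] + [Root Mid Mixin1 Final object] + [Mixin1 Final object] + [Mixin1]
  take Mid:  [Mid Mixin1 Final object] + [Mid Mixin1 Final object] + [Mixin1 Final object] + [Mixin1]
  take Mixin1:  [Mixin1 Final object] + [Mixin1 Final object] + [Mixin1 Final object] + [Mixin1]
  take Final:  [Final object] + [Final object] + [Final object]
  take object:  [object] + [object] + [object]

[Mixin2, Top, Delta, Root, Mid, Mixin1, Final, object]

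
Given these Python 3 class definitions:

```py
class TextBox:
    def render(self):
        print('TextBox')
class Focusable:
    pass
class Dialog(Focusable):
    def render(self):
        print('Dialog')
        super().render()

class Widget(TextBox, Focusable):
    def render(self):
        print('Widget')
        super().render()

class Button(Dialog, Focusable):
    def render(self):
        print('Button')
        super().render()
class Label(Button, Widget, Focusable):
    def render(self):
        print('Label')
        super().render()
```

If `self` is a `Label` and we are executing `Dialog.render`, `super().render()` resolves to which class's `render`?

L[Label] = Label + merge(L[Button], L[Widget], L[Focusable], [Button Widget Focusable])
  take Button:  [Button Dialog Focusable object] + [Widget TextBox Focusable object] + [Focusable object] + [Button Widget Focusable]
  take Dialog:  [Dialog Focusable object] + [Widget TextBox Focusable object] + [Focusable object] + [Widget Focusable]
  take Widget:  [Focusable object] + [Widget TextBox Focusable object] + [Focusable object] + [Widget Focusable]
  take TextBox:  [Focusable object] + [TextBox Focusable object] + [Focusable object] + [Focusable]
  take Focusable:  [Focusable object] + [Focusable object] + [Focusable object] + [Focusable]
  take object:  [object] + [object] + [object]
MRO: Label Button Dialog Widget TextBox Focusable object
super() in Dialog.render on a Label instance goes to the class after Dialog in Label's MRO: Widget.

Widget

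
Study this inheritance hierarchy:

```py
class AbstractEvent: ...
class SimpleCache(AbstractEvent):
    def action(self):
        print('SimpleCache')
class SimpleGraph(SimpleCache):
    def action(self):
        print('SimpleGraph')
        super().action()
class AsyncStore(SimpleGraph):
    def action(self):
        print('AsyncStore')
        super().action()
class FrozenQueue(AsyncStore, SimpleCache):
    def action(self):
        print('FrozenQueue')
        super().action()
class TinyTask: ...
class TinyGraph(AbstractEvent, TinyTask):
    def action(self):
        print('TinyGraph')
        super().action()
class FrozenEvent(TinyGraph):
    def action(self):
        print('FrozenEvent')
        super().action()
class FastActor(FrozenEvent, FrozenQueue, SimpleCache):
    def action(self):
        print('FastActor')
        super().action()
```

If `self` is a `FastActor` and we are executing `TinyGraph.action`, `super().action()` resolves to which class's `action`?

L[FastActor] = FastActor + merge(L[FrozenEvent], L[FrozenQueue], L[SimpleCache], [FrozenEvent FrozenQueue SimpleCache])
  take FrozenEvent:  [FrozenEvent TinyGraph AbstractEvent TinyTask object] + [FrozenQueue AsyncStore SimpleGraph SimpleCache AbstractEvent object] + [SimpleCache AbstractEvent object] + [FrozenEvent FrozenQueue SimpleCache]
  take TinyGraph:  [TinyGraph AbstractEvent TinyTask object] + [FrozenQueue AsyncStore SimpleGraph SimpleCache AbstractEvent object] + [SimpleCache AbstractEvent object] + [FrozenQueue SimpleCache]
  take FrozenQueue:  [AbstractEvent TinyTask object] + [FrozenQueue AsyncStore SimpleGraph SimpleCache AbstractEvent object] + [SimpleCache AbstractEvent object] + [FrozenQueue SimpleCache]
  take AsyncStore:  [AbstractEvent TinyTask object] + [AsyncStore SimpleGraph SimpleCache AbstractEvent object] + [SimpleCache AbstractEvent object] + [SimpleCache]
  take SimpleGraph:  [AbstractEvent TinyTask object] + [SimpleGraph SimpleCache AbstractEvent object] + [SimpleCache AbstractEvent object] + [SimpleCache]
  take SimpleCache:  [AbstractEvent TinyTask object] + [SimpleCache AbstractEvent object] + [SimpleCache AbstractEvent object] + [SimpleCache]
  take AbstractEvent:  [AbstractEvent TinyTask object] + [AbstractEvent object] + [AbstractEvent object]
  take TinyTask:  [TinyTask object] + [object] + [object]
  take object:  [object] + [object] + [object]
MRO: FastActor FrozenEvent TinyGraph FrozenQueue AsyncStore SimpleGraph SimpleCache AbstractEvent TinyTask object
super() in TinyGraph.action on a FastActor instance goes to the class after TinyGraph in FastActor's MRO: FrozenQueue.

FrozenQueue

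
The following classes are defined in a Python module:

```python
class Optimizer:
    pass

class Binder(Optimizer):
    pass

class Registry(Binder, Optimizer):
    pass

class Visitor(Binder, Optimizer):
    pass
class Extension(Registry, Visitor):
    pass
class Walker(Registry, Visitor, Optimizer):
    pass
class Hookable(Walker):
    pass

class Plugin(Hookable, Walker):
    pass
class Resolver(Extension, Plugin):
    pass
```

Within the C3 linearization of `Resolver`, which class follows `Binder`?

Optimizer

L[Resolver] = Resolver + merge(L[Extension], L[Plugin], [Extension Plugin])
  take Extension:  [Extension Registry Visitor Binder Optimizer object] + [Plugin Hookable Walker Registry Visitor Binder Optimizer object] + [Extension Plugin]
  take Plugin:  [Registry Visitor Binder Optimizer object] + [Plugin Hookable Walker Registry Visitor Binder Optimizer object] + [Plugin]
  take Hookable:  [Registry Visitor Binder Optimizer object] + [Hookable Walker Registry Visitor Binder Optimizer object]
  take Walker:  [Registry Visitor Binder Optimizer object] + [Walker Registry Visitor Binder Optimizer object]
  take Registry:  [Registry Visitor Binder Optimizer object] + [Registry Visitor Binder Optimizer object]
  take Visitor:  [Visitor Binder Optimizer object] + [Visitor Binder Optimizer object]
  take Binder:  [Binder Optimizer object] + [Binder Optimizer object]
  take Optimizer:  [Optimizer object] + [Optimizer object]
  take object:  [object] + [object]
MRO: Resolver Extension Plugin Hookable Walker Registry Visitor Binder Optimizer object
Binder is at position 7; next is Optimizer.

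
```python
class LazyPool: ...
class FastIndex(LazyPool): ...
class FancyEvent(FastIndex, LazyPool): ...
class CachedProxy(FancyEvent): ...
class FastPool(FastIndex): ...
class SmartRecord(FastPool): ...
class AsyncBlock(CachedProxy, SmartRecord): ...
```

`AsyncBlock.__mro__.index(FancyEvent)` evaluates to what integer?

L[AsyncBlock] = AsyncBlock + merge(L[CachedProxy], L[SmartRecord], [CachedProxy SmartRecord])
  take CachedProxy:  [CachedProxy FancyEvent FastIndex LazyPool object] + [SmartRecord FastPool FastIndex LazyPool object] + [CachedProxy SmartRecord]
  take FancyEvent:  [FancyEvent FastIndex LazyPool object] + [SmartRecord FastPool FastIndex LazyPool object] + [SmartRecord]
  take SmartRecord:  [FastIndex LazyPool object] + [SmartRecord FastPool FastIndex LazyPool object] + [SmartRecord]
  take FastPool:  [FastIndex LazyPool object] + [FastPool FastIndex LazyPool object]
  take FastIndex:  [FastIndex LazyPool object] + [FastIndex LazyPool object]
  take LazyPool:  [LazyPool object] + [LazyPool object]
  take object:  [object] + [object]
MRO: AsyncBlock CachedProxy FancyEvent SmartRecord FastPool FastIndex LazyPool object
FancyEvent sits at index 2.

2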